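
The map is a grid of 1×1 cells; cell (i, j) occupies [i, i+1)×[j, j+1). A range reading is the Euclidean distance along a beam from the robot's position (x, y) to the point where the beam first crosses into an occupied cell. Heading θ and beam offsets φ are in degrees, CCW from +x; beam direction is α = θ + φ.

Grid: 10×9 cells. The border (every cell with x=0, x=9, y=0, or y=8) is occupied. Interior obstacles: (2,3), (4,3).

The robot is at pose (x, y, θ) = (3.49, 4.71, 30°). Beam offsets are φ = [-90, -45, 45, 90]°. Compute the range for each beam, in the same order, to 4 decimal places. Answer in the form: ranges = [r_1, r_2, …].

beam 1: φ=-90°, α=300°
  direction (0.5000, -0.8660); cell (3,4); t to first gridline: x 1.0200, y 0.8198 (then +2.0000 / +1.1547)
    (3,3) via y @ 0.8198
    (4,3) via x @ 1.0200  # hit
  → r_1 = 1.0200
beam 2: φ=-45°, α=345°
  direction (0.9659, -0.2588); cell (3,4); t to first gridline: x 0.5280, y 2.7432 (then +1.0353 / +3.8637)
    (4,4) via x @ 0.5280
    (5,4) via x @ 1.5633
    (6,4) via x @ 2.5985
    (6,3) via y @ 2.7432
    (7,3) via x @ 3.6338
    (8,3) via x @ 4.6691
    (9,3) via x @ 5.7044  # hit
  → r_2 = 5.7044
beam 3: φ=45°, α=75°
  direction (0.2588, 0.9659); cell (3,4); t to first gridline: x 1.9705, y 0.3002 (then +3.8637 / +1.0353)
    (3,5) via y @ 0.3002
    (3,6) via y @ 1.3355
    (4,6) via x @ 1.9705
    (4,7) via y @ 2.3708
    (4,8) via y @ 3.4061  # hit
  → r_3 = 3.4061
beam 4: φ=90°, α=120°
  direction (-0.5000, 0.8660); cell (3,4); t to first gridline: x 0.9800, y 0.3349 (then +2.0000 / +1.1547)
    (3,5) via y @ 0.3349
    (2,5) via x @ 0.9800
    (2,6) via y @ 1.4896
    (2,7) via y @ 2.6443
    (1,7) via x @ 2.9800
    (1,8) via y @ 3.7990  # hit
  → r_4 = 3.7990

ranges = [1.0200, 5.7044, 3.4061, 3.7990]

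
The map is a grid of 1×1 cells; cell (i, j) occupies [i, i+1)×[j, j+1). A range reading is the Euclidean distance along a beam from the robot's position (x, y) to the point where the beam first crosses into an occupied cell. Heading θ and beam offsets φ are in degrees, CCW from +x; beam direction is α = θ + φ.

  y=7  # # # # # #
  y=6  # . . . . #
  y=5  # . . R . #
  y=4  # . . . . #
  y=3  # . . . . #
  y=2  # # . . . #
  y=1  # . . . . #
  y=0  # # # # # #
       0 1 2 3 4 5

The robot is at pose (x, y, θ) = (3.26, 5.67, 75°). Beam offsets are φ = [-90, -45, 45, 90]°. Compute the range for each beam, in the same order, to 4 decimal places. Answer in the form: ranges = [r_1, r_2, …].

beam 1: φ=-90°, α=345°
  cosα=0.9659 sinα=-0.2588 | (3,5) | tMaxX 0.7661 tMaxY 2.5887 | tΔX 1.0353 tΔY 3.8637
    t=0.7661 [x] (4,5)
    t=1.8014 [x] (5,5) — stop
  → r_1 = 1.8014
beam 2: φ=-45°, α=30°
  cosα=0.8660 sinα=0.5000 | (3,5) | tMaxX 0.8545 tMaxY 0.6600 | tΔX 1.1547 tΔY 2.0000
    t=0.6600 [y] (3,6)
    t=0.8545 [x] (4,6)
    t=2.0092 [x] (5,6) — stop
  → r_2 = 2.0092
beam 3: φ=45°, α=120°
  cosα=-0.5000 sinα=0.8660 | (3,5) | tMaxX 0.5200 tMaxY 0.3811 | tΔX 2.0000 tΔY 1.1547
    t=0.3811 [y] (3,6)
    t=0.5200 [x] (2,6)
    t=1.5358 [y] (2,7) — stop
  → r_3 = 1.5358
beam 4: φ=90°, α=165°
  cosα=-0.9659 sinα=0.2588 | (3,5) | tMaxX 0.2692 tMaxY 1.2750 | tΔX 1.0353 tΔY 3.8637
    t=0.2692 [x] (2,5)
    t=1.2750 [y] (2,6)
    t=1.3044 [x] (1,6)
    t=2.3397 [x] (0,6) — stop
  → r_4 = 2.3397

ranges = [1.8014, 2.0092, 1.5358, 2.3397]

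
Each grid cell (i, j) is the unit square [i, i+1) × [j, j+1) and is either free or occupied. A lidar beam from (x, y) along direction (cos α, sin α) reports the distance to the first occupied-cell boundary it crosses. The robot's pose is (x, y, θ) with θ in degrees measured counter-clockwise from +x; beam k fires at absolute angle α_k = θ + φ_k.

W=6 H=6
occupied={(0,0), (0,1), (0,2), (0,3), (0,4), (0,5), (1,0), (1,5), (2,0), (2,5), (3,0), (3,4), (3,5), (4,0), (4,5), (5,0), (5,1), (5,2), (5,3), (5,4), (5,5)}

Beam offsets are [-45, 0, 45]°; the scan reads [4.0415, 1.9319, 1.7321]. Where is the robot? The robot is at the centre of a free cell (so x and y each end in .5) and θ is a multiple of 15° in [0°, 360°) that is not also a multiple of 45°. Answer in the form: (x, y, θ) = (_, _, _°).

(x, y, θ) = (1.5, 3.5, 15°)

Enumerate (i+0.5, j+0.5, θ) over the 15 free cells and 16 admissible headings. For each, cast all 3 beams and compare to the given ranges.
  (3.5, 2.5, 345°): beam 1 = 1.7321 ≠ 4.0415 ✗
  (2.5, 4.5, 30°): beam 1 = 0.5176 ≠ 4.0415 ✗
  (2.5, 1.5, 120°): beam 1 = 2.5882 ≠ 4.0415 ✗
  …
  (1.5, 3.5, 15°): r_1=4.0415, r_2=1.9319, r_3=1.7321 — all match ✓
No second candidate reproduces the full scan.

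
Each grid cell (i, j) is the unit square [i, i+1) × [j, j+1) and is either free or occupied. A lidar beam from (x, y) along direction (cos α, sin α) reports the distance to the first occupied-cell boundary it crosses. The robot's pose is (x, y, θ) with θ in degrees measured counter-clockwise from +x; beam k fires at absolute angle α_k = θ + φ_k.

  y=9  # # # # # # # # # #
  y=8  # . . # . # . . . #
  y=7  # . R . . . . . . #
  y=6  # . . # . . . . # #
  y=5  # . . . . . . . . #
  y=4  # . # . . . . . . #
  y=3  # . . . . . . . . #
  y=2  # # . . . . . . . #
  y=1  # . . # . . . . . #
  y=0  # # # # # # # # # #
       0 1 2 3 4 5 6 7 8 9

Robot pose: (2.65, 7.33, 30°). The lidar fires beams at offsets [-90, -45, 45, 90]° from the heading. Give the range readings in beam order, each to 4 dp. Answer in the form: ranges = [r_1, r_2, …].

ranges = [0.7000, 1.2750, 1.3523, 1.9283]

beam 1: φ=-90°, α=300°
  cosα=0.5000 sinα=-0.8660 | (2,7) | tMaxX 0.7000 tMaxY 0.3811 | tΔX 2.0000 tΔY 1.1547
    t=0.3811 [y] (2,6)
    t=0.7000 [x] (3,6) — stop
  → r_1 = 0.7000
beam 2: φ=-45°, α=345°
  cosα=0.9659 sinα=-0.2588 | (2,7) | tMaxX 0.3623 tMaxY 1.2750 | tΔX 1.0353 tΔY 3.8637
    t=0.3623 [x] (3,7)
    t=1.2750 [y] (3,6) — stop
  → r_2 = 1.2750
beam 3: φ=45°, α=75°
  cosα=0.2588 sinα=0.9659 | (2,7) | tMaxX 1.3523 tMaxY 0.6936 | tΔX 3.8637 tΔY 1.0353
    t=0.6936 [y] (2,8)
    t=1.3523 [x] (3,8) — stop
  → r_3 = 1.3523
beam 4: φ=90°, α=120°
  cosα=-0.5000 sinα=0.8660 | (2,7) | tMaxX 1.3000 tMaxY 0.7736 | tΔX 2.0000 tΔY 1.1547
    t=0.7736 [y] (2,8)
    t=1.3000 [x] (1,8)
    t=1.9283 [y] (1,9) — stop
  → r_4 = 1.9283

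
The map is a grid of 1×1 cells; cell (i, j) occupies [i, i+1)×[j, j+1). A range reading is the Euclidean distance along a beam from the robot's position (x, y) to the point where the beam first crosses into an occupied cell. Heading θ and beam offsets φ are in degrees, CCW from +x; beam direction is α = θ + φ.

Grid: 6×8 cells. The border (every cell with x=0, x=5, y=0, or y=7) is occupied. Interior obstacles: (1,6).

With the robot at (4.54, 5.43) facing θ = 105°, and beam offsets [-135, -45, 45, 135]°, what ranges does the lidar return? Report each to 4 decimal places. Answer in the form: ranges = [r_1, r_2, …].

ranges = [0.5312, 0.9200, 2.9329, 5.1153]

beam 1: φ=-135°, α=330°
  cosα=0.8660 sinα=-0.5000 | (4,5) | tMaxX 0.5312 tMaxY 0.8600 | tΔX 1.1547 tΔY 2.0000
    t=0.5312 [x] (5,5) — stop
  → r_1 = 0.5312
beam 2: φ=-45°, α=60°
  cosα=0.5000 sinα=0.8660 | (4,5) | tMaxX 0.9200 tMaxY 0.6582 | tΔX 2.0000 tΔY 1.1547
    t=0.6582 [y] (4,6)
    t=0.9200 [x] (5,6) — stop
  → r_2 = 0.9200
beam 3: φ=45°, α=150°
  cosα=-0.8660 sinα=0.5000 | (4,5) | tMaxX 0.6235 tMaxY 1.1400 | tΔX 1.1547 tΔY 2.0000
    t=0.6235 [x] (3,5)
    t=1.1400 [y] (3,6)
    t=1.7782 [x] (2,6)
    t=2.9329 [x] (1,6) — stop
  → r_3 = 2.9329
beam 4: φ=135°, α=240°
  cosα=-0.5000 sinα=-0.8660 | (4,5) | tMaxX 1.0800 tMaxY 0.4965 | tΔX 2.0000 tΔY 1.1547
    t=0.4965 [y] (4,4)
    t=1.0800 [x] (3,4)
    t=1.6512 [y] (3,3)
    t=2.8059 [y] (3,2)
    t=3.0800 [x] (2,2)
    t=3.9606 [y] (2,1)
    t=5.0800 [x] (1,1)
    t=5.1153 [y] (1,0) — stop
  → r_4 = 5.1153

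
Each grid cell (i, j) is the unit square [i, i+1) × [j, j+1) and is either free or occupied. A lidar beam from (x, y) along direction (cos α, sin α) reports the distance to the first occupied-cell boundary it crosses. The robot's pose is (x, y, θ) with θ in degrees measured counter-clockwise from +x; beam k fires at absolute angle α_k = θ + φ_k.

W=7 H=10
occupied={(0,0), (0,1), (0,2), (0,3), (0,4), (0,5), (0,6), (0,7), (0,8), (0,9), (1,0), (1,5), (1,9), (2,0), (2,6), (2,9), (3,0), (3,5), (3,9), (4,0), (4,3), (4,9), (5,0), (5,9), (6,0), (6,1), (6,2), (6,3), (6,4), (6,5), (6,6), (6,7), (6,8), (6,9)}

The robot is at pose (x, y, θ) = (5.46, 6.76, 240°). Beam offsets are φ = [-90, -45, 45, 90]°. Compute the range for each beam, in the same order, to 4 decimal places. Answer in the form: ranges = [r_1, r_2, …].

ranges = [4.4800, 2.5468, 2.0864, 0.6235]

beam 1: φ=-90°, α=150°
  direction (-0.8660, 0.5000); cell (5,6); t to first gridline: x 0.5312, y 0.4800 (then +1.1547 / +2.0000)
    (5,7) via y @ 0.4800
    (4,7) via x @ 0.5312
    (3,7) via x @ 1.6859
    (3,8) via y @ 2.4800
    (2,8) via x @ 2.8406
    (1,8) via x @ 3.9953
    (1,9) via y @ 4.4800  # hit
  → r_1 = 4.4800
beam 2: φ=-45°, α=195°
  direction (-0.9659, -0.2588); cell (5,6); t to first gridline: x 0.4762, y 2.9364 (then +1.0353 / +3.8637)
    (4,6) via x @ 0.4762
    (3,6) via x @ 1.5115
    (2,6) via x @ 2.5468  # hit
  → r_2 = 2.5468
beam 3: φ=45°, α=285°
  direction (0.2588, -0.9659); cell (5,6); t to first gridline: x 2.0864, y 0.7868 (then +3.8637 / +1.0353)
    (5,5) via y @ 0.7868
    (5,4) via y @ 1.8221
    (6,4) via x @ 2.0864  # hit
  → r_3 = 2.0864
beam 4: φ=90°, α=330°
  direction (0.8660, -0.5000); cell (5,6); t to first gridline: x 0.6235, y 1.5200 (then +1.1547 / +2.0000)
    (6,6) via x @ 0.6235  # hit
  → r_4 = 0.6235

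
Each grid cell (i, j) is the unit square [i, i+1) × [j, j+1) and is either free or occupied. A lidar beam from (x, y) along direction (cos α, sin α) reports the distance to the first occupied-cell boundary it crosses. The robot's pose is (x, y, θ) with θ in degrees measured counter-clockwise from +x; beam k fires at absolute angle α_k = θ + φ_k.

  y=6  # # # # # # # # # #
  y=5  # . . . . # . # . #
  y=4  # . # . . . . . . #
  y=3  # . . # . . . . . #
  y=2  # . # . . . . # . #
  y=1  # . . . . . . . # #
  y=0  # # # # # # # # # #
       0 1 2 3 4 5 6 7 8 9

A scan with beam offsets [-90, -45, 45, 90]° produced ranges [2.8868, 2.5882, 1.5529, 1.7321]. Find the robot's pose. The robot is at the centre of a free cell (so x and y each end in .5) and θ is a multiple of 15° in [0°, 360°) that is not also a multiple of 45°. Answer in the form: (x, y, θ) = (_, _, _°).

(x, y, θ) = (6.5, 2.5, 210°)

Enumerate (i+0.5, j+0.5, θ) over the 33 free cells and 16 admissible headings. For each, cast all 4 beams and compare to the given ranges.
  (2.5, 5.5, 105°): beam 1 = 1.9319 ≠ 2.8868 ✗
  (4.5, 2.5, 120°): beam 1 = 5.1962 ≠ 2.8868 ✗
  (7.5, 1.5, 240°): beam 1 = 4.0415 ≠ 2.8868 ✗
  …
  (6.5, 2.5, 210°): r_1=2.8868, r_2=2.5882, r_3=1.5529, r_4=1.7321 — all match ✓
No second candidate reproduces the full scan.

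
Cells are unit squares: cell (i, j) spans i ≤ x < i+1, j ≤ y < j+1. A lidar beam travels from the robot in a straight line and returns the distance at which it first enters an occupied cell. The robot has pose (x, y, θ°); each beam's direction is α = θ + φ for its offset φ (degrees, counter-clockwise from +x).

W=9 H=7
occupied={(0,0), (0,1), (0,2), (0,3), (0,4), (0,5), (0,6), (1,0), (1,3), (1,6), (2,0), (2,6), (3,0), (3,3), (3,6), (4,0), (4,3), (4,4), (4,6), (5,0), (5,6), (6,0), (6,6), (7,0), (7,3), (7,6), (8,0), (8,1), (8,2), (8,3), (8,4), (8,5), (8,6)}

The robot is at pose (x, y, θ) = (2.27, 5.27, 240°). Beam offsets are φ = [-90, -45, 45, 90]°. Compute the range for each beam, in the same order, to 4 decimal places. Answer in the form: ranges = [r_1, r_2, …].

ranges = [1.4600, 1.3148, 4.4206, 1.9976]

beam 1: φ=-90°, α=150°
  dir = (cos 150°, sin 150°) = (-0.8660, 0.5000); from cell (2,5)
  next x-line at t=0.3118, next y-line at t=1.4600; Δt_x=1.1547, Δt_y=2.0000
    x: enter (1,5) at t=0.3118
    y: enter (1,6) at t=1.4600 ← occupied
  → r_1 = 1.4600
beam 2: φ=-45°, α=195°
  dir = (cos 195°, sin 195°) = (-0.9659, -0.2588); from cell (2,5)
  next x-line at t=0.2795, next y-line at t=1.0432; Δt_x=1.0353, Δt_y=3.8637
    x: enter (1,5) at t=0.2795
    y: enter (1,4) at t=1.0432
    x: enter (0,4) at t=1.3148 ← occupied
  → r_2 = 1.3148
beam 3: φ=45°, α=285°
  dir = (cos 285°, sin 285°) = (0.2588, -0.9659); from cell (2,5)
  next x-line at t=2.8205, next y-line at t=0.2795; Δt_x=3.8637, Δt_y=1.0353
    y: enter (2,4) at t=0.2795
    y: enter (2,3) at t=1.3148
    y: enter (2,2) at t=2.3501
    x: enter (3,2) at t=2.8205
    y: enter (3,1) at t=3.3854
    y: enter (3,0) at t=4.4206 ← occupied
  → r_3 = 4.4206
beam 4: φ=90°, α=330°
  dir = (cos 330°, sin 330°) = (0.8660, -0.5000); from cell (2,5)
  next x-line at t=0.8429, next y-line at t=0.5400; Δt_x=1.1547, Δt_y=2.0000
    y: enter (2,4) at t=0.5400
    x: enter (3,4) at t=0.8429
    x: enter (4,4) at t=1.9976 ← occupied
  → r_4 = 1.9976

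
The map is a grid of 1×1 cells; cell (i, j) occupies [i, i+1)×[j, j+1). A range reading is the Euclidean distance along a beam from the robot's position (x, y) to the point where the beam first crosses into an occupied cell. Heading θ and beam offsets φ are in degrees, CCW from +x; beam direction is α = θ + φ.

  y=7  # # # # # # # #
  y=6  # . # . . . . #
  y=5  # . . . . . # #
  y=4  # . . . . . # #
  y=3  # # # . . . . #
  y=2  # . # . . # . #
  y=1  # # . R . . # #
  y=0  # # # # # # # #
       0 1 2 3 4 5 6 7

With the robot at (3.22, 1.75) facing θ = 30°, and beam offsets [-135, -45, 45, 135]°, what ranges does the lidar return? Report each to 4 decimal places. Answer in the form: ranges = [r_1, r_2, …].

ranges = [0.7765, 2.8781, 5.4352, 0.9659]

beam 1: φ=-135°, α=255°
  cosα=-0.2588 sinα=-0.9659 | (3,1) | tMaxX 0.8500 tMaxY 0.7765 | tΔX 3.8637 tΔY 1.0353
    t=0.7765 [y] (3,0) — stop
  → r_1 = 0.7765
beam 2: φ=-45°, α=345°
  cosα=0.9659 sinα=-0.2588 | (3,1) | tMaxX 0.8075 tMaxY 2.8978 | tΔX 1.0353 tΔY 3.8637
    t=0.8075 [x] (4,1)
    t=1.8428 [x] (5,1)
    t=2.8781 [x] (6,1) — stop
  → r_2 = 2.8781
beam 3: φ=45°, α=75°
  cosα=0.2588 sinα=0.9659 | (3,1) | tMaxX 3.0137 tMaxY 0.2588 | tΔX 3.8637 tΔY 1.0353
    t=0.2588 [y] (3,2)
    t=1.2941 [y] (3,3)
    t=2.3294 [y] (3,4)
    t=3.0137 [x] (4,4)
    t=3.3646 [y] (4,5)
    t=4.3999 [y] (4,6)
    t=5.4352 [y] (4,7) — stop
  → r_3 = 5.4352
beam 4: φ=135°, α=165°
  cosα=-0.9659 sinα=0.2588 | (3,1) | tMaxX 0.2278 tMaxY 0.9659 | tΔX 1.0353 tΔY 3.8637
    t=0.2278 [x] (2,1)
    t=0.9659 [y] (2,2) — stop
  → r_4 = 0.9659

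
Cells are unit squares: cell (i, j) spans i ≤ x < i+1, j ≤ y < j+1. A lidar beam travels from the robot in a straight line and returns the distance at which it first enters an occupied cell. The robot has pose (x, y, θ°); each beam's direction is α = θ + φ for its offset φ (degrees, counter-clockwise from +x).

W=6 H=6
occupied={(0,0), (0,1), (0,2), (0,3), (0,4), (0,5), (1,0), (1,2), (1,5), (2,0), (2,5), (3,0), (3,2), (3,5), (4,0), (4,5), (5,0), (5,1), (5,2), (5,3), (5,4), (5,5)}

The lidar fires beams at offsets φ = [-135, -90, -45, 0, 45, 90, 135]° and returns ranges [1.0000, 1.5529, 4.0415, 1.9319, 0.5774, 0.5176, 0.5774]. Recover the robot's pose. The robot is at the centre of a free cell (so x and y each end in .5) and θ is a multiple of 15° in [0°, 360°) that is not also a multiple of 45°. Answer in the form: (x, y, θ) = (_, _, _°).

Candidates: 14 free-cell centres × 16 headings = 224 poses. Raycast each; keep the one whose scan matches to 4 dp.
  (4.5, 3.5, 285°): beam 1 = 3.0000 ≠ 1.0000 ✗
  (2.5, 1.5, 300°): beam 1 = 1.5529 ≠ 1.0000 ✗
  (3.5, 4.5, 195°): beam 1 = 0.5774 ≠ 1.0000 ✗
  (3.5, 4.5, 15°): beam 1 = 4.0415 ≠ 1.0000 ✗
  …
  (1.5, 4.5, 15°): r_1=1.0000, r_2=1.5529, r_3=4.0415, r_4=1.9319, r_5=0.5774, r_6=0.5176, r_7=0.5774 — all match ✓
Unique over the lattice → pose = (1.5, 4.5, 15°).

(x, y, θ) = (1.5, 4.5, 15°)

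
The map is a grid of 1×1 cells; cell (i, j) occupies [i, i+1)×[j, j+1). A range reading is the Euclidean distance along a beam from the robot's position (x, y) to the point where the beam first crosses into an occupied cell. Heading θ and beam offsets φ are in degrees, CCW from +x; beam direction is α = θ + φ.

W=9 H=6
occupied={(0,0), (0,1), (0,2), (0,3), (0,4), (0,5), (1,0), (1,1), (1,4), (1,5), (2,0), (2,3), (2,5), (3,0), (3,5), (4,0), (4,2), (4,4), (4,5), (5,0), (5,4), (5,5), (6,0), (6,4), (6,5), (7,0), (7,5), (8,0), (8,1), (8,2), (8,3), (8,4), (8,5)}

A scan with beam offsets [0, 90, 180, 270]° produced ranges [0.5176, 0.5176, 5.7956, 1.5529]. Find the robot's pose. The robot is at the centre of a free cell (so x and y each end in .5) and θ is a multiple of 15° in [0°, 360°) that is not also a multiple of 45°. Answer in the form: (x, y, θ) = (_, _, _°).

Candidates: 21 free-cell centres × 16 headings = 336 poses. Raycast each; keep the one whose scan matches to 4 dp.
  (1.5, 2.5, 195°): beam 3 = 6.7293 ≠ 5.7956 ✗
  (3.5, 4.5, 120°): beam 1 = 0.5774 ≠ 0.5176 ✗
  (6.5, 2.5, 15°): beam 1 = 1.5529 ≠ 0.5176 ✗
  (2.5, 1.5, 105°): beam 1 = 1.5529 ≠ 0.5176 ✗
  …
  (1.5, 2.5, 165°): r_1=0.5176, r_2=0.5176, r_3=5.7956, r_4=1.5529 — all match ✓
No second candidate reproduces the full scan.

(x, y, θ) = (1.5, 2.5, 165°)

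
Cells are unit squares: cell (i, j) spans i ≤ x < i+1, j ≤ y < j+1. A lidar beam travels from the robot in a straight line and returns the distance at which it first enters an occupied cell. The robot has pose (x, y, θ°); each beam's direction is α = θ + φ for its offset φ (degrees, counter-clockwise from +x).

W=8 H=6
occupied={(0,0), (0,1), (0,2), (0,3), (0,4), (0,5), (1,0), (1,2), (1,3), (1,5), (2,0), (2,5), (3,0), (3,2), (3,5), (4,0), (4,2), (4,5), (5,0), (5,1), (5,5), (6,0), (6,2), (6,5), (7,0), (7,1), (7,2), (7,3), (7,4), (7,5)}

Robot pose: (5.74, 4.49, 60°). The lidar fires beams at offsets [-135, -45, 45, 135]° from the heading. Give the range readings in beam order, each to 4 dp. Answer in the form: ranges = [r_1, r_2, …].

beam 1: φ=-135°, α=285°
  dir = (cos 285°, sin 285°) = (0.2588, -0.9659); from cell (5,4)
  next x-line at t=1.0046, next y-line at t=0.5073; Δt_x=3.8637, Δt_y=1.0353
    y: enter (5,3) at t=0.5073
    x: enter (6,3) at t=1.0046
    y: enter (6,2) at t=1.5426 ← occupied
  → r_1 = 1.5426
beam 2: φ=-45°, α=15°
  dir = (cos 15°, sin 15°) = (0.9659, 0.2588); from cell (5,4)
  next x-line at t=0.2692, next y-line at t=1.9705; Δt_x=1.0353, Δt_y=3.8637
    x: enter (6,4) at t=0.2692
    x: enter (7,4) at t=1.3044 ← occupied
  → r_2 = 1.3044
beam 3: φ=45°, α=105°
  dir = (cos 105°, sin 105°) = (-0.2588, 0.9659); from cell (5,4)
  next x-line at t=2.8591, next y-line at t=0.5280; Δt_x=3.8637, Δt_y=1.0353
    y: enter (5,5) at t=0.5280 ← occupied
  → r_3 = 0.5280
beam 4: φ=135°, α=195°
  dir = (cos 195°, sin 195°) = (-0.9659, -0.2588); from cell (5,4)
  next x-line at t=0.7661, next y-line at t=1.8932; Δt_x=1.0353, Δt_y=3.8637
    x: enter (4,4) at t=0.7661
    x: enter (3,4) at t=1.8014
    y: enter (3,3) at t=1.8932
    x: enter (2,3) at t=2.8367
    x: enter (1,3) at t=3.8719 ← occupied
  → r_4 = 3.8719

ranges = [1.5426, 1.3044, 0.5280, 3.8719]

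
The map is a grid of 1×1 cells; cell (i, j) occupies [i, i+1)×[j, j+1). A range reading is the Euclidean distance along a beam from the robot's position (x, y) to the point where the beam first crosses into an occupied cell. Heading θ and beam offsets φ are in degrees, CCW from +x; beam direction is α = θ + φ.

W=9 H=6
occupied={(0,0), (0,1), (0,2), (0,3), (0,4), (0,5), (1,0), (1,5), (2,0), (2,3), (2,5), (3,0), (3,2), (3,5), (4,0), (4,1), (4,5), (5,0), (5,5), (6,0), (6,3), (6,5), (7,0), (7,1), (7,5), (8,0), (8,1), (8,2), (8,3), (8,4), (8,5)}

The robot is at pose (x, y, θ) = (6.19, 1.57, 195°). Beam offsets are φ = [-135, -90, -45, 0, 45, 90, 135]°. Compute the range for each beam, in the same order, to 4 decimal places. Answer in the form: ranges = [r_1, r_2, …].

beam 1: φ=-135°, α=60°
  cosα=0.5000 sinα=0.8660 | (6,1) | tMaxX 1.6200 tMaxY 0.4965 | tΔX 2.0000 tΔY 1.1547
    t=0.4965 [y] (6,2)
    t=1.6200 [x] (7,2)
    t=1.6512 [y] (7,3)
    t=2.8059 [y] (7,4)
    t=3.6200 [x] (8,4) — stop
  → r_1 = 3.6200
beam 2: φ=-90°, α=105°
  cosα=-0.2588 sinα=0.9659 | (6,1) | tMaxX 0.7341 tMaxY 0.4452 | tΔX 3.8637 tΔY 1.0353
    t=0.4452 [y] (6,2)
    t=0.7341 [x] (5,2)
    t=1.4804 [y] (5,3)
    t=2.5157 [y] (5,4)
    t=3.5510 [y] (5,5) — stop
  → r_2 = 3.5510
beam 3: φ=-45°, α=150°
  cosα=-0.8660 sinα=0.5000 | (6,1) | tMaxX 0.2194 tMaxY 0.8600 | tΔX 1.1547 tΔY 2.0000
    t=0.2194 [x] (5,1)
    t=0.8600 [y] (5,2)
    t=1.3741 [x] (4,2)
    t=2.5288 [x] (3,2) — stop
  → r_3 = 2.5288
beam 4: φ=0°, α=195°
  cosα=-0.9659 sinα=-0.2588 | (6,1) | tMaxX 0.1967 tMaxY 2.2023 | tΔX 1.0353 tΔY 3.8637
    t=0.1967 [x] (5,1)
    t=1.2320 [x] (4,1) — stop
  → r_4 = 1.2320
beam 5: φ=45°, α=240°
  cosα=-0.5000 sinα=-0.8660 | (6,1) | tMaxX 0.3800 tMaxY 0.6582 | tΔX 2.0000 tΔY 1.1547
    t=0.3800 [x] (5,1)
    t=0.6582 [y] (5,0) — stop
  → r_5 = 0.6582
beam 6: φ=90°, α=285°
  cosα=0.2588 sinα=-0.9659 | (6,1) | tMaxX 3.1296 tMaxY 0.5901 | tΔX 3.8637 tΔY 1.0353
    t=0.5901 [y] (6,0) — stop
  → r_6 = 0.5901
beam 7: φ=135°, α=330°
  cosα=0.8660 sinα=-0.5000 | (6,1) | tMaxX 0.9353 tMaxY 1.1400 | tΔX 1.1547 tΔY 2.0000
    t=0.9353 [x] (7,1) — stop
  → r_7 = 0.9353

ranges = [3.6200, 3.5510, 2.5288, 1.2320, 0.6582, 0.5901, 0.9353]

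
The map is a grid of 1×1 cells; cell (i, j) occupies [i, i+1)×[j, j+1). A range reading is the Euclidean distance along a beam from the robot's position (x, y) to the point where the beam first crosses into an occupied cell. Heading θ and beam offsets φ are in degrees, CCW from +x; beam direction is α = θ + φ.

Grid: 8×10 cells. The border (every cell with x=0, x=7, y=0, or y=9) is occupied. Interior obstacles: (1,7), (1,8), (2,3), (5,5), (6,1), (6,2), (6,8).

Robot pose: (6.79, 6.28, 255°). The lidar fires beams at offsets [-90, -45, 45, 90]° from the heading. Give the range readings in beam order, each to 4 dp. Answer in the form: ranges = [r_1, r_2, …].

beam 1: φ=-90°, α=165°
  direction (-0.9659, 0.2588); cell (6,6); t to first gridline: x 0.8179, y 2.7819 (then +1.0353 / +3.8637)
    (5,6) via x @ 0.8179
    (4,6) via x @ 1.8531
    (4,7) via y @ 2.7819
    (3,7) via x @ 2.8884
    (2,7) via x @ 3.9237
    (1,7) via x @ 4.9590  # hit
  → r_1 = 4.9590
beam 2: φ=-45°, α=210°
  direction (-0.8660, -0.5000); cell (6,6); t to first gridline: x 0.9122, y 0.5600 (then +1.1547 / +2.0000)
    (6,5) via y @ 0.5600
    (5,5) via x @ 0.9122  # hit
  → r_2 = 0.9122
beam 3: φ=45°, α=300°
  direction (0.5000, -0.8660); cell (6,6); t to first gridline: x 0.4200, y 0.3233 (then +2.0000 / +1.1547)
    (6,5) via y @ 0.3233
    (7,5) via x @ 0.4200  # hit
  → r_3 = 0.4200
beam 4: φ=90°, α=345°
  direction (0.9659, -0.2588); cell (6,6); t to first gridline: x 0.2174, y 1.0818 (then +1.0353 / +3.8637)
    (7,6) via x @ 0.2174  # hit
  → r_4 = 0.2174

ranges = [4.9590, 0.9122, 0.4200, 0.2174]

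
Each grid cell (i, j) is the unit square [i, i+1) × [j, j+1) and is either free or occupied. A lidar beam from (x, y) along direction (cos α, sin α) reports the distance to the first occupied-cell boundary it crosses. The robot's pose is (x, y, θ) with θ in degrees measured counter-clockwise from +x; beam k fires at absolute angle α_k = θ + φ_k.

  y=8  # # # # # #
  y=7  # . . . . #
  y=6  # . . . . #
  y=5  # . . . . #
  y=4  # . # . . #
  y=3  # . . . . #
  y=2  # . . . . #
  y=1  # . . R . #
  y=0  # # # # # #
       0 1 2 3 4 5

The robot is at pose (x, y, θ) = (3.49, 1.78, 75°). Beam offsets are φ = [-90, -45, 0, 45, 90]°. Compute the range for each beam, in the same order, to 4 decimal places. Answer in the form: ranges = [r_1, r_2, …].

beam 1: φ=-90°, α=345°
  d=(0.9659,-0.2588)  start (3,1)  tX=0.5280 tY=3.0137  stride 1/|dx|=1.0353 1/|dy|=3.8637
    cross x-line → (4,1), t=0.5280
    cross x-line → (5,1), t=1.5633 (wall)
  → r_1 = 1.5633
beam 2: φ=-45°, α=30°
  d=(0.8660,0.5000)  start (3,1)  tX=0.5889 tY=0.4400  stride 1/|dx|=1.1547 1/|dy|=2.0000
    cross y-line → (3,2), t=0.4400
    cross x-line → (4,2), t=0.5889
    cross x-line → (5,2), t=1.7436 (wall)
  → r_2 = 1.7436
beam 3: φ=0°, α=75°
  d=(0.2588,0.9659)  start (3,1)  tX=1.9705 tY=0.2278  stride 1/|dx|=3.8637 1/|dy|=1.0353
    cross y-line → (3,2), t=0.2278
    cross y-line → (3,3), t=1.2630
    cross x-line → (4,3), t=1.9705
    cross y-line → (4,4), t=2.2983
    cross y-line → (4,5), t=3.3336
    cross y-line → (4,6), t=4.3689
    cross y-line → (4,7), t=5.4041
    cross x-line → (5,7), t=5.8342 (wall)
  → r_3 = 5.8342
beam 4: φ=45°, α=120°
  d=(-0.5000,0.8660)  start (3,1)  tX=0.9800 tY=0.2540  stride 1/|dx|=2.0000 1/|dy|=1.1547
    cross y-line → (3,2), t=0.2540
    cross x-line → (2,2), t=0.9800
    cross y-line → (2,3), t=1.4087
    cross y-line → (2,4), t=2.5634 (wall)
  → r_4 = 2.5634
beam 5: φ=90°, α=165°
  d=(-0.9659,0.2588)  start (3,1)  tX=0.5073 tY=0.8500  stride 1/|dx|=1.0353 1/|dy|=3.8637
    cross x-line → (2,1), t=0.5073
    cross y-line → (2,2), t=0.8500
    cross x-line → (1,2), t=1.5426
    cross x-line → (0,2), t=2.5778 (wall)
  → r_5 = 2.5778

ranges = [1.5633, 1.7436, 5.8342, 2.5634, 2.5778]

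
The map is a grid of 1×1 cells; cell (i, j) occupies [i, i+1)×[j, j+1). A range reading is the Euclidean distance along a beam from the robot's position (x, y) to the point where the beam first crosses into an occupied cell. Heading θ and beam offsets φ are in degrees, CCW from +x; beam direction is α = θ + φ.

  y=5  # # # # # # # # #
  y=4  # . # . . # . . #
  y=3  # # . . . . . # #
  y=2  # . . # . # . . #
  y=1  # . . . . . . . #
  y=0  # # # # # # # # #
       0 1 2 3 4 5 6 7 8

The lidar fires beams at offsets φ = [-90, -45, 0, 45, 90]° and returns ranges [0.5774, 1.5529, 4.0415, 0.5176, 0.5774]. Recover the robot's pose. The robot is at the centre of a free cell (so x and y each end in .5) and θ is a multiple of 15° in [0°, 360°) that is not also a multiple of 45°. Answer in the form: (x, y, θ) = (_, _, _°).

(x, y, θ) = (7.5, 4.5, 210°)

Candidates: 22 free-cell centres × 16 headings = 352 poses. Raycast each; keep the one whose scan matches to 4 dp.
  (7.5, 2.5, 150°): beam 2 = 0.5176 ≠ 1.5529 ✗
  (5.5, 1.5, 15°): beam 1 = 0.5176 ≠ 0.5774 ✗
  (4.5, 3.5, 345°): beam 1 = 2.5882 ≠ 0.5774 ✗
  (5.5, 3.5, 120°): beam 1 = 2.8868 ≠ 0.5774 ✗
  …
  (7.5, 4.5, 210°): r_1=0.5774, r_2=1.5529, r_3=4.0415, r_4=0.5176, r_5=0.5774 — all match ✓
No second candidate reproduces the full scan.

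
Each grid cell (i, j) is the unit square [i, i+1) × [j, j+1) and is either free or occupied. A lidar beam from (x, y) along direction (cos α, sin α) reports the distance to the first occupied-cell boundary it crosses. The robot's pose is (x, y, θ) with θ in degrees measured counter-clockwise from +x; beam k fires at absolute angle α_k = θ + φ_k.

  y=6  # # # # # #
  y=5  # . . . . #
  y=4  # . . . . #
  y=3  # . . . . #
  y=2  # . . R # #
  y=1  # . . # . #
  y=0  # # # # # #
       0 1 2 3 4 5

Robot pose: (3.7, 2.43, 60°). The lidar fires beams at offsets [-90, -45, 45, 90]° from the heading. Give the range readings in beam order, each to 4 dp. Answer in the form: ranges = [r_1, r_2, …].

ranges = [0.3464, 0.3106, 3.6959, 3.1177]

beam 1: φ=-90°, α=330°
  direction (0.8660, -0.5000); cell (3,2); t to first gridline: x 0.3464, y 0.8600 (then +1.1547 / +2.0000)
    (4,2) via x @ 0.3464  # hit
  → r_1 = 0.3464
beam 2: φ=-45°, α=15°
  direction (0.9659, 0.2588); cell (3,2); t to first gridline: x 0.3106, y 2.2023 (then +1.0353 / +3.8637)
    (4,2) via x @ 0.3106  # hit
  → r_2 = 0.3106
beam 3: φ=45°, α=105°
  direction (-0.2588, 0.9659); cell (3,2); t to first gridline: x 2.7046, y 0.5901 (then +3.8637 / +1.0353)
    (3,3) via y @ 0.5901
    (3,4) via y @ 1.6254
    (3,5) via y @ 2.6607
    (2,5) via x @ 2.7046
    (2,6) via y @ 3.6959  # hit
  → r_3 = 3.6959
beam 4: φ=90°, α=150°
  direction (-0.8660, 0.5000); cell (3,2); t to first gridline: x 0.8083, y 1.1400 (then +1.1547 / +2.0000)
    (2,2) via x @ 0.8083
    (2,3) via y @ 1.1400
    (1,3) via x @ 1.9630
    (0,3) via x @ 3.1177  # hit
  → r_4 = 3.1177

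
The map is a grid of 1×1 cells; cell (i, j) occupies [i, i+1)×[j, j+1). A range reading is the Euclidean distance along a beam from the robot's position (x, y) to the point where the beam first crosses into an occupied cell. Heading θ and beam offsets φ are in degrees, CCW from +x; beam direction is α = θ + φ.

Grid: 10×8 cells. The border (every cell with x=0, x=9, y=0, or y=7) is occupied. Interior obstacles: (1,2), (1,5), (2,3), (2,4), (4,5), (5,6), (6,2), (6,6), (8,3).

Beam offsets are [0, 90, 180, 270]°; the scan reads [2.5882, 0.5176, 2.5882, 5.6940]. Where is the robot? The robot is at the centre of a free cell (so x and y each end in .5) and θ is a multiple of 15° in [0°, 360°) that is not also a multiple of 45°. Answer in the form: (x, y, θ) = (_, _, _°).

(x, y, θ) = (7.5, 3.5, 285°)

Candidates: 39 free-cell centres × 16 headings = 624 poses. Raycast each; keep the one whose scan matches to 4 dp.
  (4.5, 1.5, 60°): beam 1 = 6.3509 ≠ 2.5882 ✗
  (2.5, 5.5, 30°): beam 1 = 2.8868 ≠ 2.5882 ✗
  (2.5, 6.5, 255°): beam 1 = 1.5529 ≠ 2.5882 ✗
  (2.5, 6.5, 165°): beam 1 = 1.5529 ≠ 2.5882 ✗
  …
  (7.5, 3.5, 285°): r_1=2.5882, r_2=0.5176, r_3=2.5882, r_4=5.6940 — all match ✓
No second candidate reproduces the full scan.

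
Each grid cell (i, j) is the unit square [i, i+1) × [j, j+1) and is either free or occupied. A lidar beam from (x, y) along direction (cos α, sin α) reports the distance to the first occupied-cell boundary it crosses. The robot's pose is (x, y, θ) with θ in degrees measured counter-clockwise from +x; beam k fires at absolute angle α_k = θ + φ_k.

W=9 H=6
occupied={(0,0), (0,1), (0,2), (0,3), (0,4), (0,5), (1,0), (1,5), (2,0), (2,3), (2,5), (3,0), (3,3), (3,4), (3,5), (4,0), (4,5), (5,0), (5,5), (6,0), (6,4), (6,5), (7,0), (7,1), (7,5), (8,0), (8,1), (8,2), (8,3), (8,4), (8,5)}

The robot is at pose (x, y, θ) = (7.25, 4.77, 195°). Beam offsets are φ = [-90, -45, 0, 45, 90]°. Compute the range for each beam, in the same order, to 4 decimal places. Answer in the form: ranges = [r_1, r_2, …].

ranges = [0.2381, 0.2887, 0.2588, 0.5000, 2.8677]

beam 1: φ=-90°, α=105°
  cosα=-0.2588 sinα=0.9659 | (7,4) | tMaxX 0.9659 tMaxY 0.2381 | tΔX 3.8637 tΔY 1.0353
    t=0.2381 [y] (7,5) — stop
  → r_1 = 0.2381
beam 2: φ=-45°, α=150°
  cosα=-0.8660 sinα=0.5000 | (7,4) | tMaxX 0.2887 tMaxY 0.4600 | tΔX 1.1547 tΔY 2.0000
    t=0.2887 [x] (6,4) — stop
  → r_2 = 0.2887
beam 3: φ=0°, α=195°
  cosα=-0.9659 sinα=-0.2588 | (7,4) | tMaxX 0.2588 tMaxY 2.9751 | tΔX 1.0353 tΔY 3.8637
    t=0.2588 [x] (6,4) — stop
  → r_3 = 0.2588
beam 4: φ=45°, α=240°
  cosα=-0.5000 sinα=-0.8660 | (7,4) | tMaxX 0.5000 tMaxY 0.8891 | tΔX 2.0000 tΔY 1.1547
    t=0.5000 [x] (6,4) — stop
  → r_4 = 0.5000
beam 5: φ=90°, α=285°
  cosα=0.2588 sinα=-0.9659 | (7,4) | tMaxX 2.8978 tMaxY 0.7972 | tΔX 3.8637 tΔY 1.0353
    t=0.7972 [y] (7,3)
    t=1.8324 [y] (7,2)
    t=2.8677 [y] (7,1) — stop
  → r_5 = 2.8677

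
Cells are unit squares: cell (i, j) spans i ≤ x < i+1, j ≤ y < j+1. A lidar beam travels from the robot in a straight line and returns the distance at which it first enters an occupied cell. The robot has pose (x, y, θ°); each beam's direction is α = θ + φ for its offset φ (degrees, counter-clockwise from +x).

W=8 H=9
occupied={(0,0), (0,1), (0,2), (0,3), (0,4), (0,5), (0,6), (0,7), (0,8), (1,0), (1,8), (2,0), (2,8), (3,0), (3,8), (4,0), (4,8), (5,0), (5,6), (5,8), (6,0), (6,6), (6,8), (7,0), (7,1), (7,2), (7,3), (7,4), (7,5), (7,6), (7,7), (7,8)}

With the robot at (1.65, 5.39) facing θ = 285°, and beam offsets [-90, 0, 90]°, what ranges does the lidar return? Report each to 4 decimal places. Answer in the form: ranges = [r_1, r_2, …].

beam 1: φ=-90°, α=195°
  d=(-0.9659,-0.2588)  start (1,5)  tX=0.6729 tY=1.5068  stride 1/|dx|=1.0353 1/|dy|=3.8637
    cross x-line → (0,5), t=0.6729 (wall)
  → r_1 = 0.6729
beam 2: φ=0°, α=285°
  d=(0.2588,-0.9659)  start (1,5)  tX=1.3523 tY=0.4038  stride 1/|dx|=3.8637 1/|dy|=1.0353
    cross y-line → (1,4), t=0.4038
    cross x-line → (2,4), t=1.3523
    cross y-line → (2,3), t=1.4390
    cross y-line → (2,2), t=2.4743
    cross y-line → (2,1), t=3.5096
    cross y-line → (2,0), t=4.5449 (wall)
  → r_2 = 4.5449
beam 3: φ=90°, α=15°
  d=(0.9659,0.2588)  start (1,5)  tX=0.3623 tY=2.3569  stride 1/|dx|=1.0353 1/|dy|=3.8637
    cross x-line → (2,5), t=0.3623
    cross x-line → (3,5), t=1.3976
    cross y-line → (3,6), t=2.3569
    cross x-line → (4,6), t=2.4329
    cross x-line → (5,6), t=3.4682 (wall)
  → r_3 = 3.4682

ranges = [0.6729, 4.5449, 3.4682]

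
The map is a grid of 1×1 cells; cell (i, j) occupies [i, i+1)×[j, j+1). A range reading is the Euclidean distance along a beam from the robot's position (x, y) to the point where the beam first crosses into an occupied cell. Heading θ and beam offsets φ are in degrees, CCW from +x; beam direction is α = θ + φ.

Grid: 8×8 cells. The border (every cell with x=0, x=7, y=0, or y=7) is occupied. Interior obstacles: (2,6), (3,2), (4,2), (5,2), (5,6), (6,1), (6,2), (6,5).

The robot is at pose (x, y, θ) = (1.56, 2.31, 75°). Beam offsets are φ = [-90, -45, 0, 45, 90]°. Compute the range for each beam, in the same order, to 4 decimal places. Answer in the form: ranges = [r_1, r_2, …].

ranges = [4.5966, 5.3800, 3.8202, 1.1200, 0.5798]

beam 1: φ=-90°, α=345°
  dir = (cos 345°, sin 345°) = (0.9659, -0.2588); from cell (1,2)
  next x-line at t=0.4555, next y-line at t=1.1977; Δt_x=1.0353, Δt_y=3.8637
    x: enter (2,2) at t=0.4555
    y: enter (2,1) at t=1.1977
    x: enter (3,1) at t=1.4908
    x: enter (4,1) at t=2.5261
    x: enter (5,1) at t=3.5614
    x: enter (6,1) at t=4.5966 ← occupied
  → r_1 = 4.5966
beam 2: φ=-45°, α=30°
  dir = (cos 30°, sin 30°) = (0.8660, 0.5000); from cell (1,2)
  next x-line at t=0.5081, next y-line at t=1.3800; Δt_x=1.1547, Δt_y=2.0000
    x: enter (2,2) at t=0.5081
    y: enter (2,3) at t=1.3800
    x: enter (3,3) at t=1.6628
    x: enter (4,3) at t=2.8175
    y: enter (4,4) at t=3.3800
    x: enter (5,4) at t=3.9722
    x: enter (6,4) at t=5.1269
    y: enter (6,5) at t=5.3800 ← occupied
  → r_2 = 5.3800
beam 3: φ=0°, α=75°
  dir = (cos 75°, sin 75°) = (0.2588, 0.9659); from cell (1,2)
  next x-line at t=1.7000, next y-line at t=0.7143; Δt_x=3.8637, Δt_y=1.0353
    y: enter (1,3) at t=0.7143
    x: enter (2,3) at t=1.7000
    y: enter (2,4) at t=1.7496
    y: enter (2,5) at t=2.7849
    y: enter (2,6) at t=3.8202 ← occupied
  → r_3 = 3.8202
beam 4: φ=45°, α=120°
  dir = (cos 120°, sin 120°) = (-0.5000, 0.8660); from cell (1,2)
  next x-line at t=1.1200, next y-line at t=0.7967; Δt_x=2.0000, Δt_y=1.1547
    y: enter (1,3) at t=0.7967
    x: enter (0,3) at t=1.1200 ← occupied
  → r_4 = 1.1200
beam 5: φ=90°, α=165°
  dir = (cos 165°, sin 165°) = (-0.9659, 0.2588); from cell (1,2)
  next x-line at t=0.5798, next y-line at t=2.6660; Δt_x=1.0353, Δt_y=3.8637
    x: enter (0,2) at t=0.5798 ← occupied
  → r_5 = 0.5798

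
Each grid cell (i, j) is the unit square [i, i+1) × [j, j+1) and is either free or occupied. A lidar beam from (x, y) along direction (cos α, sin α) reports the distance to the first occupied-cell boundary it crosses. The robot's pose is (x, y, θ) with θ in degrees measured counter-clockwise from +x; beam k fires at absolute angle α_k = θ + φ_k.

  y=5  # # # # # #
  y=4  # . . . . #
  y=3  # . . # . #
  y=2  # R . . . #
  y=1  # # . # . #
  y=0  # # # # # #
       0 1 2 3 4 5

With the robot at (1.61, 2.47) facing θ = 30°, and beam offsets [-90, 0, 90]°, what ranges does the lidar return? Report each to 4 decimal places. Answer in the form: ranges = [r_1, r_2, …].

ranges = [0.5427, 1.6050, 1.2200]

beam 1: φ=-90°, α=300°
  cosα=0.5000 sinα=-0.8660 | (1,2) | tMaxX 0.7800 tMaxY 0.5427 | tΔX 2.0000 tΔY 1.1547
    t=0.5427 [y] (1,1) — stop
  → r_1 = 0.5427
beam 2: φ=0°, α=30°
  cosα=0.8660 sinα=0.5000 | (1,2) | tMaxX 0.4503 tMaxY 1.0600 | tΔX 1.1547 tΔY 2.0000
    t=0.4503 [x] (2,2)
    t=1.0600 [y] (2,3)
    t=1.6050 [x] (3,3) — stop
  → r_2 = 1.6050
beam 3: φ=90°, α=120°
  cosα=-0.5000 sinα=0.8660 | (1,2) | tMaxX 1.2200 tMaxY 0.6120 | tΔX 2.0000 tΔY 1.1547
    t=0.6120 [y] (1,3)
    t=1.2200 [x] (0,3) — stop
  → r_3 = 1.2200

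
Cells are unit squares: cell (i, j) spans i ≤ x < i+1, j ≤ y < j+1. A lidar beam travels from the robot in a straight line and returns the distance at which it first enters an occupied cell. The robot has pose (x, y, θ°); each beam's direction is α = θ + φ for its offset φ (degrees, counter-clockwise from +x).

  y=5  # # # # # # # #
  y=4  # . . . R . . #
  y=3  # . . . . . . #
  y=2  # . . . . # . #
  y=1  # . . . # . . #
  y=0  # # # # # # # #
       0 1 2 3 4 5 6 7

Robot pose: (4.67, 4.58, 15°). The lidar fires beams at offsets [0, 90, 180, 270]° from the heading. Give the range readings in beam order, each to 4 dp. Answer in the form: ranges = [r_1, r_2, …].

ranges = [1.6228, 0.4348, 3.7995, 1.6357]

beam 1: φ=0°, α=15°
  cosα=0.9659 sinα=0.2588 | (4,4) | tMaxX 0.3416 tMaxY 1.6228 | tΔX 1.0353 tΔY 3.8637
    t=0.3416 [x] (5,4)
    t=1.3769 [x] (6,4)
    t=1.6228 [y] (6,5) — stop
  → r_1 = 1.6228
beam 2: φ=90°, α=105°
  cosα=-0.2588 sinα=0.9659 | (4,4) | tMaxX 2.5887 tMaxY 0.4348 | tΔX 3.8637 tΔY 1.0353
    t=0.4348 [y] (4,5) — stop
  → r_2 = 0.4348
beam 3: φ=180°, α=195°
  cosα=-0.9659 sinα=-0.2588 | (4,4) | tMaxX 0.6936 tMaxY 2.2409 | tΔX 1.0353 tΔY 3.8637
    t=0.6936 [x] (3,4)
    t=1.7289 [x] (2,4)
    t=2.2409 [y] (2,3)
    t=2.7642 [x] (1,3)
    t=3.7995 [x] (0,3) — stop
  → r_3 = 3.7995
beam 4: φ=270°, α=285°
  cosα=0.2588 sinα=-0.9659 | (4,4) | tMaxX 1.2750 tMaxY 0.6005 | tΔX 3.8637 tΔY 1.0353
    t=0.6005 [y] (4,3)
    t=1.2750 [x] (5,3)
    t=1.6357 [y] (5,2) — stop
  → r_4 = 1.6357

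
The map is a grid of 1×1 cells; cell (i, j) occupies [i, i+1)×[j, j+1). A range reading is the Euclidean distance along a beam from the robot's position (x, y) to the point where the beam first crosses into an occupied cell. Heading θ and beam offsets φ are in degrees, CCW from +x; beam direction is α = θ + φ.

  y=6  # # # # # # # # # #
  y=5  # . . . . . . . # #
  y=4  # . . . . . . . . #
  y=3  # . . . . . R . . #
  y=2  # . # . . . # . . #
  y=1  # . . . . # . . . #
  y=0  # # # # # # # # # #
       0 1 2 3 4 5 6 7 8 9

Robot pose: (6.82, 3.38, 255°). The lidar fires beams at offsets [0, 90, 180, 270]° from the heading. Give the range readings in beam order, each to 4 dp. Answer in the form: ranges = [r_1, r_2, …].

ranges = [0.3934, 2.2569, 2.7124, 6.0253]

beam 1: φ=0°, α=255°
  cosα=-0.2588 sinα=-0.9659 | (6,3) | tMaxX 3.1682 tMaxY 0.3934 | tΔX 3.8637 tΔY 1.0353
    t=0.3934 [y] (6,2) — stop
  → r_1 = 0.3934
beam 2: φ=90°, α=345°
  cosα=0.9659 sinα=-0.2588 | (6,3) | tMaxX 0.1863 tMaxY 1.4682 | tΔX 1.0353 tΔY 3.8637
    t=0.1863 [x] (7,3)
    t=1.2216 [x] (8,3)
    t=1.4682 [y] (8,2)
    t=2.2569 [x] (9,2) — stop
  → r_2 = 2.2569
beam 3: φ=180°, α=75°
  cosα=0.2588 sinα=0.9659 | (6,3) | tMaxX 0.6955 tMaxY 0.6419 | tΔX 3.8637 tΔY 1.0353
    t=0.6419 [y] (6,4)
    t=0.6955 [x] (7,4)
    t=1.6771 [y] (7,5)
    t=2.7124 [y] (7,6) — stop
  → r_3 = 2.7124
beam 4: φ=270°, α=165°
  cosα=-0.9659 sinα=0.2588 | (6,3) | tMaxX 0.8489 tMaxY 2.3955 | tΔX 1.0353 tΔY 3.8637
    t=0.8489 [x] (5,3)
    t=1.8842 [x] (4,3)
    t=2.3955 [y] (4,4)
    t=2.9195 [x] (3,4)
    t=3.9548 [x] (2,4)
    t=4.9900 [x] (1,4)
    t=6.0253 [x] (0,4) — stop
  → r_4 = 6.0253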